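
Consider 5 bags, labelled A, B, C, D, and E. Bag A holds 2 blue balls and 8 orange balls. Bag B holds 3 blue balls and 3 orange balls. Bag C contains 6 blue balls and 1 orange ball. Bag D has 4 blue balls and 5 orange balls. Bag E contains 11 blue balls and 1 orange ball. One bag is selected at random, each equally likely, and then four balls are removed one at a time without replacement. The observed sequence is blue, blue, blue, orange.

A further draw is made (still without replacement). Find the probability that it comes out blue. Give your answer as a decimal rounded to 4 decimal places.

Under each hypothesis, the probability of the observed sequence is: P(data | bag A) = (2/10)(1/9)(0/8) = 0; P(data | bag B) = (3/6)(2/5)(1/4)(3/3) = 0.05; P(data | bag C) = (6/7)(5/6)(4/5)(1/4) = 0.14286; P(data | bag D) = (4/9)(3/8)(2/7)(5/6) = 0.039683; P(data | bag E) = (11/12)(10/11)(9/10)(1/9) = 0.083333.
Multiplying each by its prior: 1/5 · 0 = 0, 1/5 · 0.05 = 0.01, 1/5 · 0.14286 = 0.028571, 1/5 · 0.039683 = 0.0079365, 1/5 · 0.083333 = 0.016667; summing to 0.063175.
Normalising, the posterior is P(bag A | data) = 0, P(bag B | data) = 0.15829, P(bag C | data) = 0.45226, P(bag D | data) = 0.12563, P(bag E | data) = 0.26382.
So P(blue next | data) = Σ P(blue next | H) P(H | data) = (0)(0.15829) + (1)(0.45226) + (1/5)(0.12563) + (1)(0.26382) = 0.74121.

0.7412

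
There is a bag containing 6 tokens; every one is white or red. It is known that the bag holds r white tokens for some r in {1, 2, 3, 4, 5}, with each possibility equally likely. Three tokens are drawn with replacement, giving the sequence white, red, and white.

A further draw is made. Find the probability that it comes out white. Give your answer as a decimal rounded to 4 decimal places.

For each hypothesis, P(data | H) works out to: P(data | r = 1) = (1/6)(5/6)(1/6) = 5/216; P(data | r = 2) = (2/6)(4/6)(2/6) = 2/27; P(data | r = 3) = (3/6)(3/6)(3/6) = 1/8; P(data | r = 4) = (4/6)(2/6)(4/6) = 4/27; P(data | r = 5) = (5/6)(1/6)(5/6) = 25/216.
Multiplying each by its prior: 1/5 · 5/216 = 1/216, 1/5 · 2/27 = 2/135, 1/5 · 1/8 = 1/40, 1/5 · 4/27 = 4/135, 1/5 · 25/216 = 5/216; these sum to 7/72.
The posterior is then P(r = 1 | data) = 1/21, P(r = 2 | data) = 16/105, P(r = 3 | data) = 9/35, P(r = 4 | data) = 32/105, P(r = 5 | data) = 5/21.
So P(white next | data) = Σ P(white next | H) P(H | data) = (1/6)(1/21) + (1/3)(16/105) + (1/2)(9/35) + (2/3)(32/105) + (5/6)(5/21) = 53/90.

0.5889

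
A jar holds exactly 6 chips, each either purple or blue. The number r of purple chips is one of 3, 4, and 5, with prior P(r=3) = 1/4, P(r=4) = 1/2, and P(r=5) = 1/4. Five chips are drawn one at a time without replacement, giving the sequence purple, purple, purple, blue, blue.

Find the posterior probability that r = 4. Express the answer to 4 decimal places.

0.7273

For each hypothesis, P(data | H) works out to: P(data | r = 3) = (3/6)(2/5)(1/4)(3/3)(2/2) = 1/20; P(data | r = 4) = (4/6)(3/5)(2/4)(2/3)(1/2) = 1/15; P(data | r = 5) = (5/6)(4/5)(3/4)(1/3)(0/2) = 0.
Weighting by the prior gives 1/4 · 1/20 = 1/80, 1/2 · 1/15 = 1/30, 1/4 · 0 = 0; with total 11/240.
So P(r = 4 | data) = (1/30) / (11/240) = 8/11.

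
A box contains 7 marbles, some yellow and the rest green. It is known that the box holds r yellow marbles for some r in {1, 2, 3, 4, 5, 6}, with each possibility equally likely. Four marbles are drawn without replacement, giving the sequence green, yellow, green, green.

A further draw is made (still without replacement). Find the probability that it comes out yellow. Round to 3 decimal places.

0.333

The likelihood of the observed sequence under each hypothesis: P(data | r = 1) = (6/7)(1/6)(5/5)(4/4) = 1/7; P(data | r = 2) = (5/7)(2/6)(4/5)(3/4) = 1/7; P(data | r = 3) = (4/7)(3/6)(3/5)(2/4) = 3/35; P(data | r = 4) = (3/7)(4/6)(2/5)(1/4) = 1/35; P(data | r = 5) = (2/7)(5/6)(1/5)(0/4) = 0; P(data | r = 6) = (1/7)(6/6)(0/5) = 0.
Multiplying each by its prior: 1/6 · 1/7 = 1/42, 1/6 · 1/7 = 1/42, 1/6 · 3/35 = 1/70, 1/6 · 1/35 = 1/210, 1/6 · 0 = 0, 1/6 · 0 = 0; summing to 1/15.
Normalising, the posterior is P(r = 1 | data) = 5/14, P(r = 2 | data) = 5/14, P(r = 3 | data) = 3/14, P(r = 4 | data) = 1/14, P(r = 5 | data) = 0, P(r = 6 | data) = 0.
So P(yellow next | data) = Σ P(yellow next | H) P(H | data) = (0)(5/14) + (1/3)(5/14) + (2/3)(3/14) + (1)(1/14) = 1/3.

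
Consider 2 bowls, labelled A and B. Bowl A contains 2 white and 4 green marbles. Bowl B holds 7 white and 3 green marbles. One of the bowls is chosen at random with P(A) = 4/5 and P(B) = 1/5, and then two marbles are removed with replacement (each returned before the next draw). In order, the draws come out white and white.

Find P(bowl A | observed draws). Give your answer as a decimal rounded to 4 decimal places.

Under each hypothesis, the probability of the observed sequence is: P(data | bowl A) = (2/6)(2/6) = 0.11111; P(data | bowl B) = (7/10)(7/10) = 0.49.
Weighting by the prior gives 4/5 · 0.11111 = 0.088889, 1/5 · 0.49 = 0.098; these sum to 0.18689.
So P(bowl A | data) = (0.088889) / (0.18689) = 0.47562.

0.4756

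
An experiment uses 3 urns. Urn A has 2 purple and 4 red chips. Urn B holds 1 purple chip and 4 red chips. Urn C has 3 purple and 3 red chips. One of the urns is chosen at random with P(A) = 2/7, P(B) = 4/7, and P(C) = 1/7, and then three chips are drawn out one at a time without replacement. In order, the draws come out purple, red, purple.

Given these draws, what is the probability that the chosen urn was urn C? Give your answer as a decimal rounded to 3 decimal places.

0.529

Under each hypothesis, the probability of the observed sequence is: P(data | urn A) = (2/6)(4/5)(1/4) = 1/15; P(data | urn B) = (1/5)(4/4)(0/3) = 0; P(data | urn C) = (3/6)(3/5)(2/4) = 3/20.
The prior-weighted likelihoods are 2/7 · 1/15 = 2/105, 4/7 · 0 = 0, 1/7 · 3/20 = 3/140; with total 17/420.
Therefore the posterior P(urn C | data) = (3/140) / (17/420) = 9/17.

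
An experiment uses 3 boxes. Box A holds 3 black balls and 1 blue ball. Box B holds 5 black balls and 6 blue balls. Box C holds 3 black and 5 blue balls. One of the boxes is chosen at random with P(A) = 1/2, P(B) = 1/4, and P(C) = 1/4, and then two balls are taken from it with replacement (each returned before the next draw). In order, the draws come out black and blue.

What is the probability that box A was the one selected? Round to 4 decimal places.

Under each hypothesis, the probability of the observed sequence is: P(data | box A) = (3/4)(1/4) = 0.1875; P(data | box B) = (5/11)(6/11) = 0.24793; P(data | box C) = (3/8)(5/8) = 0.23438.
Weighting by the prior gives 1/2 · 0.1875 = 0.09375, 1/4 · 0.24793 = 0.061983, 1/4 · 0.23438 = 0.058594; these sum to 0.21433.
Therefore the posterior P(box A | data) = (0.09375) / (0.21433) = 0.43742.

0.4374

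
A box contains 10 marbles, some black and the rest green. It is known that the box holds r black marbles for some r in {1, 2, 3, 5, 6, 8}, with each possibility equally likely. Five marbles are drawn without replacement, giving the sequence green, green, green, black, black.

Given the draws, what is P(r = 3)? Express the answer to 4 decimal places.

For each hypothesis, P(data | H) works out to: P(data | r = 1) = (9/10)(8/9)(7/8)(1/7)(0/6) = 0; P(data | r = 2) = (8/10)(7/9)(6/8)(2/7)(1/6) = 0.022222; P(data | r = 3) = (7/10)(6/9)(5/8)(3/7)(2/6) = 0.041667; P(data | r = 5) = (5/10)(4/9)(3/8)(5/7)(4/6) = 0.039683; P(data | r = 6) = (4/10)(3/9)(2/8)(6/7)(5/6) = 0.02381; P(data | r = 8) = (2/10)(1/9)(0/8) = 0.
The prior-weighted likelihoods are 1/6 · 0 = 0, 1/6 · 0.022222 = 0.0037037, 1/6 · 0.041667 = 0.0069444, 1/6 · 0.039683 = 0.0066138, 1/6 · 0.02381 = 0.0039683, 1/6 · 0 = 0; with total 0.02123.
So P(r = 3 | data) = (0.0069444) / (0.02123) = 0.3271.

0.3271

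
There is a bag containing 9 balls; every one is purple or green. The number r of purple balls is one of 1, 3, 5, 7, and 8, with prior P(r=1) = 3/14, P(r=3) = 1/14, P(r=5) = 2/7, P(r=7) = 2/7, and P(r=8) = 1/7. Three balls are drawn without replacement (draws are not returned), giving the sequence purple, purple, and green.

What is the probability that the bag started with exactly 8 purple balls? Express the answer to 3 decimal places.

Under each hypothesis, the probability of the observed sequence is: P(data | r = 1) = (1/9)(0/8) = 0; P(data | r = 3) = (3/9)(2/8)(6/7) = 1/14; P(data | r = 5) = (5/9)(4/8)(4/7) = 10/63; P(data | r = 7) = (7/9)(6/8)(2/7) = 1/6; P(data | r = 8) = (8/9)(7/8)(1/7) = 1/9.
Multiplying each by its prior: 3/14 · 0 = 0, 1/14 · 1/14 = 1/196, 2/7 · 10/63 = 20/441, 2/7 · 1/6 = 1/21, 1/7 · 1/9 = 1/63; summing to 67/588.
Therefore the posterior P(r = 8 | data) = (1/63) / (67/588) = 28/201.

0.139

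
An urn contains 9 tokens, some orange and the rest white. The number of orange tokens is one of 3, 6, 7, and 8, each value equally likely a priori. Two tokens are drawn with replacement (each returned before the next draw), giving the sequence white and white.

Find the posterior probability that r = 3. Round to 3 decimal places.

0.720

Compute the likelihood of the observed sequence for each case: P(data | r = 3) = (6/9)(6/9) = 4/9; P(data | r = 6) = (3/9)(3/9) = 1/9; P(data | r = 7) = (2/9)(2/9) = 4/81; P(data | r = 8) = (1/9)(1/9) = 1/81.
The prior-weighted likelihoods are 1/4 · 4/9 = 1/9, 1/4 · 1/9 = 1/36, 1/4 · 4/81 = 1/81, 1/4 · 1/81 = 1/324; summing to 25/162.
Therefore the posterior P(r = 3 | data) = (1/9) / (25/162) = 18/25.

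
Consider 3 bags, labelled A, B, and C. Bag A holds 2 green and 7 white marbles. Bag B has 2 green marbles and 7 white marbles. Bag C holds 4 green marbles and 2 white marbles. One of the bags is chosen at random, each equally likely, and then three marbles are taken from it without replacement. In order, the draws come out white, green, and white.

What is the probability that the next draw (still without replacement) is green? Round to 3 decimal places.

Under each hypothesis, the probability of the observed sequence is: P(data | bag A) = (7/9)(2/8)(6/7) = 1/6; P(data | bag B) = (7/9)(2/8)(6/7) = 1/6; P(data | bag C) = (2/6)(4/5)(1/4) = 1/15.
Weighting by the prior gives 1/3 · 1/6 = 1/18, 1/3 · 1/6 = 1/18, 1/3 · 1/15 = 1/45; these sum to 2/15.
The posterior is then P(bag A | data) = 5/12, P(bag B | data) = 5/12, P(bag C | data) = 1/6.
Averaging over the posterior, P(green next | data) = (1/6)(5/12) + (1/6)(5/12) + (1)(1/6) = 11/36.

0.306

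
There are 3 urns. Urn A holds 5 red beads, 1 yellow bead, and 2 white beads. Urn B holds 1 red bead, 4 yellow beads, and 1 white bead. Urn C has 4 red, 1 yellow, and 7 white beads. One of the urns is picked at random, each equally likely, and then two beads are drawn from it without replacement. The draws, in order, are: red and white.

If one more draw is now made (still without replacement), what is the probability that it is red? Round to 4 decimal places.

0.4308

Compute the likelihood of the observed sequence for each case: P(data | urn A) = (5/8)(2/7) = 0.17857; P(data | urn B) = (1/6)(1/5) = 0.033333; P(data | urn C) = (4/12)(7/11) = 0.21212.
The prior-weighted likelihoods are 1/3 · 0.17857 = 0.059524, 1/3 · 0.033333 = 0.011111, 1/3 · 0.21212 = 0.070707; summing to 0.14134.
The posterior is then P(urn A | data) = 0.42113, P(urn B | data) = 0.078612, P(urn C | data) = 0.50026.
So P(red next | data) = Σ P(red next | H) P(H | data) = (2/3)(0.42113) + (0)(0.078612) + (3/10)(0.50026) = 0.43083.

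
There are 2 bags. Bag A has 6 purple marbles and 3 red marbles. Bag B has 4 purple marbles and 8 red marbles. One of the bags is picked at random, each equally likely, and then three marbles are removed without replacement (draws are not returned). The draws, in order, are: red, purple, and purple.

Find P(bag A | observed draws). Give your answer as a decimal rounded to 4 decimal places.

Compute the likelihood of the observed sequence for each case: P(data | bag A) = (3/9)(6/8)(5/7) = 0.17857; P(data | bag B) = (8/12)(4/11)(3/10) = 0.072727.
Multiplying each by its prior: 1/2 · 0.17857 = 0.089286, 1/2 · 0.072727 = 0.036364; summing to 0.12565.
Therefore the posterior P(bag A | data) = (0.089286) / (0.12565) = 0.71059.

0.7106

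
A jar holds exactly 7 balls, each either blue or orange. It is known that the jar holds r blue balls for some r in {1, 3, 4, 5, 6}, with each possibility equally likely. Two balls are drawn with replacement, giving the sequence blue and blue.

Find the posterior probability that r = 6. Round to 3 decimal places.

For each hypothesis, P(data | H) works out to: P(data | r = 1) = (1/7)(1/7) = 1/49; P(data | r = 3) = (3/7)(3/7) = 9/49; P(data | r = 4) = (4/7)(4/7) = 16/49; P(data | r = 5) = (5/7)(5/7) = 25/49; P(data | r = 6) = (6/7)(6/7) = 36/49.
Multiplying each by its prior: 1/5 · 1/49 = 1/245, 1/5 · 9/49 = 9/245, 1/5 · 16/49 = 16/245, 1/5 · 25/49 = 5/49, 1/5 · 36/49 = 36/245; these sum to 87/245.
So P(r = 6 | data) = (36/245) / (87/245) = 12/29.

0.414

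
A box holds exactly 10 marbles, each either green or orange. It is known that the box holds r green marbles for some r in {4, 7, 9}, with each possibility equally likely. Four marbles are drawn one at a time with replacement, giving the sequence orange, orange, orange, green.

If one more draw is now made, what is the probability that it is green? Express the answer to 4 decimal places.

The likelihood of the observed sequence under each hypothesis: P(data | r = 4) = (6/10)(6/10)(6/10)(4/10) = 0.0864; P(data | r = 7) = (3/10)(3/10)(3/10)(7/10) = 0.0189; P(data | r = 9) = (1/10)(1/10)(1/10)(9/10) = 0.0009.
Weighting by the prior gives 1/3 · 0.0864 = 0.0288, 1/3 · 0.0189 = 0.0063, 1/3 · 0.0009 = 0.0003; summing to 0.0354.
Normalising, the posterior is P(r = 4 | data) = 0.81356, P(r = 7 | data) = 0.17797, P(r = 9 | data) = 0.0084746.
So P(green next | data) = Σ P(green next | H) P(H | data) = (2/5)(0.81356) + (7/10)(0.17797) + (9/10)(0.0084746) = 0.45763.

0.4576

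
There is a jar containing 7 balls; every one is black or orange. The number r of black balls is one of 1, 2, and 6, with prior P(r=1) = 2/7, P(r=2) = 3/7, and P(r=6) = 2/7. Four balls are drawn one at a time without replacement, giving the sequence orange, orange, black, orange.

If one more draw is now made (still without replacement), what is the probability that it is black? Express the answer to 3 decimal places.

For each hypothesis, P(data | H) works out to: P(data | r = 1) = (6/7)(5/6)(1/5)(4/4) = 1/7; P(data | r = 2) = (5/7)(4/6)(2/5)(3/4) = 1/7; P(data | r = 6) = (1/7)(0/6) = 0.
Multiplying each by its prior: 2/7 · 1/7 = 2/49, 3/7 · 1/7 = 3/49, 2/7 · 0 = 0; summing to 5/49.
The posterior is then P(r = 1 | data) = 2/5, P(r = 2 | data) = 3/5, P(r = 6 | data) = 0.
The predictive probability is P(black next | data) = (0)(2/5) + (1/3)(3/5) = 1/5.

0.200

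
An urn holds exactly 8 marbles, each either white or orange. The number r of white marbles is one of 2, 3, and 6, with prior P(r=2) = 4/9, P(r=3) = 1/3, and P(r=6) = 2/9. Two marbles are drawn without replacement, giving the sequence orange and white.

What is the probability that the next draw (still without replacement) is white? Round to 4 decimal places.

0.3675

The likelihood of the observed sequence under each hypothesis: P(data | r = 2) = (6/8)(2/7) = 3/14; P(data | r = 3) = (5/8)(3/7) = 15/56; P(data | r = 6) = (2/8)(6/7) = 3/14.
Weighting by the prior gives 4/9 · 3/14 = 2/21, 1/3 · 15/56 = 5/56, 2/9 · 3/14 = 1/21; with total 13/56.
The posterior is then P(r = 2 | data) = 16/39, P(r = 3 | data) = 5/13, P(r = 6 | data) = 8/39.
Averaging over the posterior, P(white next | data) = (1/6)(16/39) + (1/3)(5/13) + (5/6)(8/39) = 43/117.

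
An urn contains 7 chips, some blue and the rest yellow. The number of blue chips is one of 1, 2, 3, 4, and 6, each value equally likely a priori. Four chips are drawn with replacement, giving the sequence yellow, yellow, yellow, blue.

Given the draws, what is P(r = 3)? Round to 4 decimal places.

For each hypothesis, P(data | H) works out to: P(data | r = 1) = (6/7)(6/7)(6/7)(1/7) = 0.089963; P(data | r = 2) = (5/7)(5/7)(5/7)(2/7) = 0.10412; P(data | r = 3) = (4/7)(4/7)(4/7)(3/7) = 0.079967; P(data | r = 4) = (3/7)(3/7)(3/7)(4/7) = 0.044981; P(data | r = 6) = (1/7)(1/7)(1/7)(6/7) = 0.002499.
Weighting by the prior gives 1/5 · 0.089963 = 0.017993, 1/5 · 0.10412 = 0.020825, 1/5 · 0.079967 = 0.015993, 1/5 · 0.044981 = 0.0089963, 1/5 · 0.002499 = 0.00049979; these sum to 0.064307.
Therefore the posterior P(r = 3 | data) = (0.015993) / (0.064307) = 0.2487.

0.2487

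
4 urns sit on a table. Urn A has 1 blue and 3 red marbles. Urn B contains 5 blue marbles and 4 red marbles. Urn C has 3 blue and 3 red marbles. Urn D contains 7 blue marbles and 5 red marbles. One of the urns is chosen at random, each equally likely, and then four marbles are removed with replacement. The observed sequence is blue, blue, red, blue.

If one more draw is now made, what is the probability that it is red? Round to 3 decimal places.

0.465

For each hypothesis, P(data | H) works out to: P(data | urn A) = (1/4)(1/4)(3/4)(1/4) = 0.011719; P(data | urn B) = (5/9)(5/9)(4/9)(5/9) = 0.076208; P(data | urn C) = (3/6)(3/6)(3/6)(3/6) = 0.0625; P(data | urn D) = (7/12)(7/12)(5/12)(7/12) = 0.082706.
Multiplying each by its prior: 1/4 · 0.011719 = 0.0029297, 1/4 · 0.076208 = 0.019052, 1/4 · 0.0625 = 0.015625, 1/4 · 0.082706 = 0.020677; summing to 0.058283.
The posterior is then P(urn A | data) = 0.050266, P(urn B | data) = 0.32689, P(urn C | data) = 0.26809, P(urn D | data) = 0.35476.
The predictive probability is P(red next | data) = (3/4)(0.050266) + (4/9)(0.32689) + (1/2)(0.26809) + (5/12)(0.35476) = 0.46484.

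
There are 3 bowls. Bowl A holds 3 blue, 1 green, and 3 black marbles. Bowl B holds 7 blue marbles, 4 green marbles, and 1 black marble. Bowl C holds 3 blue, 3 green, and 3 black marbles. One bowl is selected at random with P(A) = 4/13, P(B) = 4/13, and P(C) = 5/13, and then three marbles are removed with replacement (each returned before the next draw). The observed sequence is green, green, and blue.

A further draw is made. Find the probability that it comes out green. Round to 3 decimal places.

0.319

Under each hypothesis, the probability of the observed sequence is: P(data | bowl A) = (1/7)(1/7)(3/7) = 0.0087464; P(data | bowl B) = (4/12)(4/12)(7/12) = 0.064815; P(data | bowl C) = (3/9)(3/9)(3/9) = 0.037037.
Weighting by the prior gives 4/13 · 0.0087464 = 0.0026912, 4/13 · 0.064815 = 0.019943, 5/13 · 0.037037 = 0.014245; summing to 0.036879.
The posterior is then P(bowl A | data) = 0.072973, P(bowl B | data) = 0.54077, P(bowl C | data) = 0.38626.
The predictive probability is P(green next | data) = (1/7)(0.072973) + (1/3)(0.54077) + (1/3)(0.38626) = 0.31943.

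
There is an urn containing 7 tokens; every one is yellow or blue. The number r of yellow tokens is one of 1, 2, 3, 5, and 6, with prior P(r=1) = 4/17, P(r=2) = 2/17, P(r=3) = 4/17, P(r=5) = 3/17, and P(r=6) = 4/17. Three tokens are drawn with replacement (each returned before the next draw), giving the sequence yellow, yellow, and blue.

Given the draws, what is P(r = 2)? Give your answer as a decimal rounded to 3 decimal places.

Compute the likelihood of the observed sequence for each case: P(data | r = 1) = (1/7)(1/7)(6/7) = 0.017493; P(data | r = 2) = (2/7)(2/7)(5/7) = 0.058309; P(data | r = 3) = (3/7)(3/7)(4/7) = 0.10496; P(data | r = 5) = (5/7)(5/7)(2/7) = 0.14577; P(data | r = 6) = (6/7)(6/7)(1/7) = 0.10496.
The prior-weighted likelihoods are 4/17 · 0.017493 = 0.0041159, 2/17 · 0.058309 = 0.0068599, 4/17 · 0.10496 = 0.024696, 3/17 · 0.14577 = 0.025725, 4/17 · 0.10496 = 0.024696; these sum to 0.086092.
So P(r = 2 | data) = (0.0068599) / (0.086092) = 0.079681.

0.080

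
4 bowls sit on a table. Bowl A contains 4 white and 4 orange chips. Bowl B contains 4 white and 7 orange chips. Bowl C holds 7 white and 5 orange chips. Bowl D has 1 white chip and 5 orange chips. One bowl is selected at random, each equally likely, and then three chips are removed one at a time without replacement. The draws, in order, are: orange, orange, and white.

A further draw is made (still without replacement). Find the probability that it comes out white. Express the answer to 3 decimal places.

0.376

The likelihood of the observed sequence under each hypothesis: P(data | bowl A) = (4/8)(3/7)(4/6) = 0.14286; P(data | bowl B) = (7/11)(6/10)(4/9) = 0.1697; P(data | bowl C) = (5/12)(4/11)(7/10) = 0.10606; P(data | bowl D) = (5/6)(4/5)(1/4) = 0.16667.
Weighting by the prior gives 1/4 · 0.14286 = 0.035714, 1/4 · 0.1697 = 0.042424, 1/4 · 0.10606 = 0.026515, 1/4 · 0.16667 = 0.041667; summing to 0.14632.
Dividing through by the total gives posterior P(bowl A | data) = 0.24408, P(bowl B | data) = 0.28994, P(bowl C | data) = 0.18121, P(bowl D | data) = 0.28476.
So P(white next | data) = Σ P(white next | H) P(H | data) = (3/5)(0.24408) + (3/8)(0.28994) + (2/3)(0.18121) + (0)(0.28476) = 0.37599.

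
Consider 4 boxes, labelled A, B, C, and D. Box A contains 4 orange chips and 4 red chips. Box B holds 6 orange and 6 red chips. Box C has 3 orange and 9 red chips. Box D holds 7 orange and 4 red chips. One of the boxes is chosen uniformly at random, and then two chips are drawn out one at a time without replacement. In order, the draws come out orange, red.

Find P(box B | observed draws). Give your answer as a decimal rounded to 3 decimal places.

Compute the likelihood of the observed sequence for each case: P(data | box A) = (4/8)(4/7) = 0.28571; P(data | box B) = (6/12)(6/11) = 0.27273; P(data | box C) = (3/12)(9/11) = 0.20455; P(data | box D) = (7/11)(4/10) = 0.25455.
Multiplying each by its prior: 1/4 · 0.28571 = 0.071429, 1/4 · 0.27273 = 0.068182, 1/4 · 0.20455 = 0.051136, 1/4 · 0.25455 = 0.063636; with total 0.25438.
By Bayes' rule, P(box B | data) = (0.068182) / (0.25438) = 0.26803.

0.268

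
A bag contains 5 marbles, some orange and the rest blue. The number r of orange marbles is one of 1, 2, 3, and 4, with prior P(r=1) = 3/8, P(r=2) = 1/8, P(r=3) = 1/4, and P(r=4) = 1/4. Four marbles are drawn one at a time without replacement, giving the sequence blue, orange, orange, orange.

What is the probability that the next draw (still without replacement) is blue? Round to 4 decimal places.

The likelihood of the observed sequence under each hypothesis: P(data | r = 1) = (4/5)(1/4)(0/3) = 0; P(data | r = 2) = (3/5)(2/4)(1/3)(0/2) = 0; P(data | r = 3) = (2/5)(3/4)(2/3)(1/2) = 1/10; P(data | r = 4) = (1/5)(4/4)(3/3)(2/2) = 1/5.
Multiplying each by its prior: 3/8 · 0 = 0, 1/8 · 0 = 0, 1/4 · 1/10 = 1/40, 1/4 · 1/5 = 1/20; these sum to 3/40.
Normalising, the posterior is P(r = 1 | data) = 0, P(r = 2 | data) = 0, P(r = 3 | data) = 1/3, P(r = 4 | data) = 2/3.
The predictive probability is P(blue next | data) = (1)(1/3) + (0)(2/3) = 1/3.

0.3333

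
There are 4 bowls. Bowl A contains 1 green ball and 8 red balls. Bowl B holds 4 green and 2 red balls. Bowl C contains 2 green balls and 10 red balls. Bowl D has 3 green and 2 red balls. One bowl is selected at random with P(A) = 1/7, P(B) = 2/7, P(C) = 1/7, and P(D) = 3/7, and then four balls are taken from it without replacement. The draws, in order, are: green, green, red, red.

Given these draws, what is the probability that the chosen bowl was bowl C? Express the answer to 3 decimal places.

The likelihood of the observed sequence under each hypothesis: P(data | bowl A) = (1/9)(0/8) = 0; P(data | bowl B) = (4/6)(3/5)(2/4)(1/3) = 0.066667; P(data | bowl C) = (2/12)(1/11)(10/10)(9/9) = 0.015152; P(data | bowl D) = (3/5)(2/4)(2/3)(1/2) = 0.1.
Weighting by the prior gives 1/7 · 0 = 0, 2/7 · 0.066667 = 0.019048, 1/7 · 0.015152 = 0.0021645, 3/7 · 0.1 = 0.042857; these sum to 0.064069.
By Bayes' rule, P(bowl C | data) = (0.0021645) / (0.064069) = 0.033784.

0.034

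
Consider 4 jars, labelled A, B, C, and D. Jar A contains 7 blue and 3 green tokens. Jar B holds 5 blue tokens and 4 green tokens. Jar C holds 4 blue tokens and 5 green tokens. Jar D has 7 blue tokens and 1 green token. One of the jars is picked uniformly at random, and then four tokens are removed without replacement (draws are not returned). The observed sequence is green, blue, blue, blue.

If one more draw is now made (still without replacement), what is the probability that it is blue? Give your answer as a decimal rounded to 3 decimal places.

0.672

The likelihood of the observed sequence under each hypothesis: P(data | jar A) = (3/10)(7/9)(6/8)(5/7) = 1/8; P(data | jar B) = (4/9)(5/8)(4/7)(3/6) = 5/63; P(data | jar C) = (5/9)(4/8)(3/7)(2/6) = 5/126; P(data | jar D) = (1/8)(7/7)(6/6)(5/5) = 1/8.
Weighting by the prior gives 1/4 · 1/8 = 1/32, 1/4 · 5/63 = 5/252, 1/4 · 5/126 = 5/504, 1/4 · 1/8 = 1/32; these sum to 31/336.
Normalising, the posterior is P(jar A | data) = 21/62, P(jar B | data) = 20/93, P(jar C | data) = 10/93, P(jar D | data) = 21/62.
So P(blue next | data) = Σ P(blue next | H) P(H | data) = (2/3)(21/62) + (2/5)(20/93) + (1/5)(10/93) + (1)(21/62) = 125/186.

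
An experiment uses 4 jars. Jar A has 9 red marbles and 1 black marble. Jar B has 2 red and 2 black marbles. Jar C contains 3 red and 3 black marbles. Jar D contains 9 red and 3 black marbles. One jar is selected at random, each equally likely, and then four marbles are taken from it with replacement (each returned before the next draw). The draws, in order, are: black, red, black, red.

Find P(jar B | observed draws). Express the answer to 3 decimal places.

0.371

Compute the likelihood of the observed sequence for each case: P(data | jar A) = (1/10)(9/10)(1/10)(9/10) = 0.0081; P(data | jar B) = (2/4)(2/4)(2/4)(2/4) = 0.0625; P(data | jar C) = (3/6)(3/6)(3/6)(3/6) = 0.0625; P(data | jar D) = (3/12)(9/12)(3/12)(9/12) = 0.035156.
Weighting by the prior gives 1/4 · 0.0081 = 0.002025, 1/4 · 0.0625 = 0.015625, 1/4 · 0.0625 = 0.015625, 1/4 · 0.035156 = 0.0087891; summing to 0.042064.
Hence P(jar B | data) = (0.015625) / (0.042064) = 0.37146.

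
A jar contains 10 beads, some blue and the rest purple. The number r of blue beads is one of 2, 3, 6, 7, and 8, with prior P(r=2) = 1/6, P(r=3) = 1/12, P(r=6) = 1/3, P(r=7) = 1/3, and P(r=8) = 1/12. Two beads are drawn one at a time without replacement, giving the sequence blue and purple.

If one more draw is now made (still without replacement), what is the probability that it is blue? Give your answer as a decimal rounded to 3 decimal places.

Compute the likelihood of the observed sequence for each case: P(data | r = 2) = (2/10)(8/9) = 8/45; P(data | r = 3) = (3/10)(7/9) = 7/30; P(data | r = 6) = (6/10)(4/9) = 4/15; P(data | r = 7) = (7/10)(3/9) = 7/30; P(data | r = 8) = (8/10)(2/9) = 8/45.
Weighting by the prior gives 1/6 · 8/45 = 4/135, 1/12 · 7/30 = 7/360, 1/3 · 4/15 = 4/45, 1/3 · 7/30 = 7/90, 1/12 · 8/45 = 2/135; summing to 83/360.
Dividing through by the total gives posterior P(r = 2 | data) = 32/249, P(r = 3 | data) = 7/83, P(r = 6 | data) = 32/83, P(r = 7 | data) = 28/83, P(r = 8 | data) = 16/249.
Averaging over the posterior, P(blue next | data) = (1/8)(32/249) + (1/4)(7/83) + (5/8)(32/83) + (3/4)(28/83) + (7/8)(16/249) = 195/332.

0.587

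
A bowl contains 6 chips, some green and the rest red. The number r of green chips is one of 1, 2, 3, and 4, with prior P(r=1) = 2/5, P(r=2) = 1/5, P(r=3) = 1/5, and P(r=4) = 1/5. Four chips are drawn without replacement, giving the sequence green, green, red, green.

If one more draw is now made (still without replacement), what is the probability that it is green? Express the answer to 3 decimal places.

Under each hypothesis, the probability of the observed sequence is: P(data | r = 1) = (1/6)(0/5) = 0; P(data | r = 2) = (2/6)(1/5)(4/4)(0/3) = 0; P(data | r = 3) = (3/6)(2/5)(3/4)(1/3) = 1/20; P(data | r = 4) = (4/6)(3/5)(2/4)(2/3) = 2/15.
Weighting by the prior gives 2/5 · 0 = 0, 1/5 · 0 = 0, 1/5 · 1/20 = 1/100, 1/5 · 2/15 = 2/75; these sum to 11/300.
Normalising, the posterior is P(r = 1 | data) = 0, P(r = 2 | data) = 0, P(r = 3 | data) = 3/11, P(r = 4 | data) = 8/11.
The predictive probability is P(green next | data) = (0)(3/11) + (1/2)(8/11) = 4/11.

0.364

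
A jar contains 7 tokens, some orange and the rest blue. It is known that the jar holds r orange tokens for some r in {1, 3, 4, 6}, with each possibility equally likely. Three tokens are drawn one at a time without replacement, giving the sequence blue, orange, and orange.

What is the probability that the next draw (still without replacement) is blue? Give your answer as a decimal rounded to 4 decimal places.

Compute the likelihood of the observed sequence for each case: P(data | r = 1) = (6/7)(1/6)(0/5) = 0; P(data | r = 3) = (4/7)(3/6)(2/5) = 4/35; P(data | r = 4) = (3/7)(4/6)(3/5) = 6/35; P(data | r = 6) = (1/7)(6/6)(5/5) = 1/7.
The prior-weighted likelihoods are 1/4 · 0 = 0, 1/4 · 4/35 = 1/35, 1/4 · 6/35 = 3/70, 1/4 · 1/7 = 1/28; with total 3/28.
Dividing through by the total gives posterior P(r = 1 | data) = 0, P(r = 3 | data) = 4/15, P(r = 4 | data) = 2/5, P(r = 6 | data) = 1/3.
Averaging over the posterior, P(blue next | data) = (3/4)(4/15) + (1/2)(2/5) + (0)(1/3) = 2/5.

0.4000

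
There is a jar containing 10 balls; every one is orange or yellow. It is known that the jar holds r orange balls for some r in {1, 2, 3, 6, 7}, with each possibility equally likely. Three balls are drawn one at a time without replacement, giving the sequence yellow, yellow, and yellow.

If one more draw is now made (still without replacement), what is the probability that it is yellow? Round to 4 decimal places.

Under each hypothesis, the probability of the observed sequence is: P(data | r = 1) = (9/10)(8/9)(7/8) = 7/10; P(data | r = 2) = (8/10)(7/9)(6/8) = 7/15; P(data | r = 3) = (7/10)(6/9)(5/8) = 7/24; P(data | r = 6) = (4/10)(3/9)(2/8) = 1/30; P(data | r = 7) = (3/10)(2/9)(1/8) = 1/120.
Weighting by the prior gives 1/5 · 7/10 = 7/50, 1/5 · 7/15 = 7/75, 1/5 · 7/24 = 7/120, 1/5 · 1/30 = 1/150, 1/5 · 1/120 = 1/600; with total 3/10.
Dividing through by the total gives posterior P(r = 1 | data) = 7/15, P(r = 2 | data) = 14/45, P(r = 3 | data) = 7/36, P(r = 6 | data) = 1/45, P(r = 7 | data) = 1/180.
The predictive probability is P(yellow next | data) = (6/7)(7/15) + (5/7)(14/45) + (4/7)(7/36) + (1/7)(1/45) + (0)(1/180) = 232/315.

0.7365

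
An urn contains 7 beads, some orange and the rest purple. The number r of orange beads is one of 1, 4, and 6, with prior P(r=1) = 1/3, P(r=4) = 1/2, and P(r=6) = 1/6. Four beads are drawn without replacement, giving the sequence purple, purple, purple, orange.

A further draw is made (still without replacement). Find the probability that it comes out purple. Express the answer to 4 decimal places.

Compute the likelihood of the observed sequence for each case: P(data | r = 1) = (6/7)(5/6)(4/5)(1/4) = 1/7; P(data | r = 4) = (3/7)(2/6)(1/5)(4/4) = 1/35; P(data | r = 6) = (1/7)(0/6) = 0.
The prior-weighted likelihoods are 1/3 · 1/7 = 1/21, 1/2 · 1/35 = 1/70, 1/6 · 0 = 0; summing to 13/210.
Dividing through by the total gives posterior P(r = 1 | data) = 10/13, P(r = 4 | data) = 3/13, P(r = 6 | data) = 0.
Averaging over the posterior, P(purple next | data) = (1)(10/13) + (0)(3/13) = 10/13.

0.7692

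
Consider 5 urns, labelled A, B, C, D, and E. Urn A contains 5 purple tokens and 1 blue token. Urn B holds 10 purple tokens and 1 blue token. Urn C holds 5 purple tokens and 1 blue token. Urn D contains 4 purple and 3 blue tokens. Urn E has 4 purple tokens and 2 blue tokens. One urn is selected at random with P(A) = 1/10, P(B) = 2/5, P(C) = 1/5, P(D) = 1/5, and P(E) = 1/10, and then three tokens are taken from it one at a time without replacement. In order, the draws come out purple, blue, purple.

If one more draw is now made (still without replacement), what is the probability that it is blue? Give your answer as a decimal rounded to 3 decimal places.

0.169

The likelihood of the observed sequence under each hypothesis: P(data | urn A) = (5/6)(1/5)(4/4) = 0.16667; P(data | urn B) = (10/11)(1/10)(9/9) = 0.090909; P(data | urn C) = (5/6)(1/5)(4/4) = 0.16667; P(data | urn D) = (4/7)(3/6)(3/5) = 0.17143; P(data | urn E) = (4/6)(2/5)(3/4) = 0.2.
Multiplying each by its prior: 1/10 · 0.16667 = 0.016667, 2/5 · 0.090909 = 0.036364, 1/5 · 0.16667 = 0.033333, 1/5 · 0.17143 = 0.034286, 1/10 · 0.2 = 0.02; with total 0.14065.
The posterior is then P(urn A | data) = 0.1185, P(urn B | data) = 0.25854, P(urn C | data) = 0.237, P(urn D | data) = 0.24377, P(urn E | data) = 0.1422.
So P(blue next | data) = Σ P(blue next | H) P(H | data) = (0)(0.1185) + (0)(0.25854) + (0)(0.237) + (1/2)(0.24377) + (1/3)(0.1422) = 0.16928.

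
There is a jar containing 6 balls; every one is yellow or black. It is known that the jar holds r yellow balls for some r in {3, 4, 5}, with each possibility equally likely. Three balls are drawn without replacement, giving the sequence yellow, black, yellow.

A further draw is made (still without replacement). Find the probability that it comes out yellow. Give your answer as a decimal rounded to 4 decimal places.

The likelihood of the observed sequence under each hypothesis: P(data | r = 3) = (3/6)(3/5)(2/4) = 3/20; P(data | r = 4) = (4/6)(2/5)(3/4) = 1/5; P(data | r = 5) = (5/6)(1/5)(4/4) = 1/6.
The prior-weighted likelihoods are 1/3 · 3/20 = 1/20, 1/3 · 1/5 = 1/15, 1/3 · 1/6 = 1/18; summing to 31/180.
The posterior is then P(r = 3 | data) = 9/31, P(r = 4 | data) = 12/31, P(r = 5 | data) = 10/31.
The predictive probability is P(yellow next | data) = (1/3)(9/31) + (2/3)(12/31) + (1)(10/31) = 21/31.

0.6774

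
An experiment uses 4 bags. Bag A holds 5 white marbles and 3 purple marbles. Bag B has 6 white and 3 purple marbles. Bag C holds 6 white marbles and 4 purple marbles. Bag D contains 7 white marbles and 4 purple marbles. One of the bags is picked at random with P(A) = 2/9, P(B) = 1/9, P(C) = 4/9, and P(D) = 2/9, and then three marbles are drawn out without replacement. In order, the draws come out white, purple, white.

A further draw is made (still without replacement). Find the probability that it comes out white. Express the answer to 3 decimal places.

Under each hypothesis, the probability of the observed sequence is: P(data | bag A) = (5/8)(3/7)(4/6) = 0.17857; P(data | bag B) = (6/9)(3/8)(5/7) = 0.17857; P(data | bag C) = (6/10)(4/9)(5/8) = 0.16667; P(data | bag D) = (7/11)(4/10)(6/9) = 0.1697.
Multiplying each by its prior: 2/9 · 0.17857 = 0.039683, 1/9 · 0.17857 = 0.019841, 4/9 · 0.16667 = 0.074074, 2/9 · 0.1697 = 0.03771; summing to 0.17131.
The posterior is then P(bag A | data) = 0.23164, P(bag B | data) = 0.11582, P(bag C | data) = 0.4324, P(bag D | data) = 0.22013.
So P(white next | data) = Σ P(white next | H) P(H | data) = (3/5)(0.23164) + (2/3)(0.11582) + (4/7)(0.4324) + (5/8)(0.22013) = 0.60087.

0.601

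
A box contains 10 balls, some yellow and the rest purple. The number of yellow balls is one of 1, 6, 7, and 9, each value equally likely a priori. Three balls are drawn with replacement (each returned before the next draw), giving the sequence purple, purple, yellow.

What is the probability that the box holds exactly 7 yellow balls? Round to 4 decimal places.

0.2530

Compute the likelihood of the observed sequence for each case: P(data | r = 1) = (9/10)(9/10)(1/10) = 0.081; P(data | r = 6) = (4/10)(4/10)(6/10) = 0.096; P(data | r = 7) = (3/10)(3/10)(7/10) = 0.063; P(data | r = 9) = (1/10)(1/10)(9/10) = 0.009.
The prior-weighted likelihoods are 1/4 · 0.081 = 0.02025, 1/4 · 0.096 = 0.024, 1/4 · 0.063 = 0.01575, 1/4 · 0.009 = 0.00225; these sum to 0.06225.
So P(r = 7 | data) = (0.01575) / (0.06225) = 0.25301.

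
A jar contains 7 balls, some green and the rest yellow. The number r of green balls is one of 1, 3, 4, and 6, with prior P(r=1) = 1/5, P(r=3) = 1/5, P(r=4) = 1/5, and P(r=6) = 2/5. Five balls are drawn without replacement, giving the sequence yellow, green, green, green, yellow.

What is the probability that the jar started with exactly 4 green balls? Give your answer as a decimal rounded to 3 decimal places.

Compute the likelihood of the observed sequence for each case: P(data | r = 1) = (6/7)(1/6)(0/5) = 0; P(data | r = 3) = (4/7)(3/6)(2/5)(1/4)(3/3) = 1/35; P(data | r = 4) = (3/7)(4/6)(3/5)(2/4)(2/3) = 2/35; P(data | r = 6) = (1/7)(6/6)(5/5)(4/4)(0/3) = 0.
Multiplying each by its prior: 1/5 · 0 = 0, 1/5 · 1/35 = 1/175, 1/5 · 2/35 = 2/175, 2/5 · 0 = 0; with total 3/175.
By Bayes' rule, P(r = 4 | data) = (2/175) / (3/175) = 2/3.

0.667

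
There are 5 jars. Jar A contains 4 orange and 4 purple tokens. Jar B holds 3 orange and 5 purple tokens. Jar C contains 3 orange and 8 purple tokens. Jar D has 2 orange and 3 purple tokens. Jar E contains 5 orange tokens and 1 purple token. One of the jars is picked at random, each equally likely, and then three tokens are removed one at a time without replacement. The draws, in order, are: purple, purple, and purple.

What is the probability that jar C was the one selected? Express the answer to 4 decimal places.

Compute the likelihood of the observed sequence for each case: P(data | jar A) = (4/8)(3/7)(2/6) = 1/14; P(data | jar B) = (5/8)(4/7)(3/6) = 5/28; P(data | jar C) = (8/11)(7/10)(6/9) = 56/165; P(data | jar D) = (3/5)(2/4)(1/3) = 1/10; P(data | jar E) = (1/6)(0/5) = 0.
Weighting by the prior gives 1/5 · 1/14 = 1/70, 1/5 · 5/28 = 1/28, 1/5 · 56/165 = 56/825, 1/5 · 1/10 = 1/50, 1/5 · 0 = 0; these sum to 91/660.
Therefore the posterior P(jar C | data) = (56/825) / (91/660) = 32/65.

0.4923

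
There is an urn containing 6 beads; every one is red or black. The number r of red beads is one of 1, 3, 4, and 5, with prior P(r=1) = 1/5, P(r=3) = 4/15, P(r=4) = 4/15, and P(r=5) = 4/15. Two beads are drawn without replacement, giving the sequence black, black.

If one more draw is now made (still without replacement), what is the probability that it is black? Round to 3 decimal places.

0.554

Compute the likelihood of the observed sequence for each case: P(data | r = 1) = (5/6)(4/5) = 2/3; P(data | r = 3) = (3/6)(2/5) = 1/5; P(data | r = 4) = (2/6)(1/5) = 1/15; P(data | r = 5) = (1/6)(0/5) = 0.
Weighting by the prior gives 1/5 · 2/3 = 2/15, 4/15 · 1/5 = 4/75, 4/15 · 1/15 = 4/225, 4/15 · 0 = 0; with total 46/225.
The posterior is then P(r = 1 | data) = 15/23, P(r = 3 | data) = 6/23, P(r = 4 | data) = 2/23, P(r = 5 | data) = 0.
Averaging over the posterior, P(black next | data) = (3/4)(15/23) + (1/4)(6/23) + (0)(2/23) = 51/92.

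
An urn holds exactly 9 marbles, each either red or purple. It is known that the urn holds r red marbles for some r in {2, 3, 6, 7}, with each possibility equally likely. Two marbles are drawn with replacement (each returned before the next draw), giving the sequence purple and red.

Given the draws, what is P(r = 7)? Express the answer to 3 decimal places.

0.219

Under each hypothesis, the probability of the observed sequence is: P(data | r = 2) = (7/9)(2/9) = 14/81; P(data | r = 3) = (6/9)(3/9) = 2/9; P(data | r = 6) = (3/9)(6/9) = 2/9; P(data | r = 7) = (2/9)(7/9) = 14/81.
Multiplying each by its prior: 1/4 · 14/81 = 7/162, 1/4 · 2/9 = 1/18, 1/4 · 2/9 = 1/18, 1/4 · 14/81 = 7/162; these sum to 16/81.
By Bayes' rule, P(r = 7 | data) = (7/162) / (16/81) = 7/32.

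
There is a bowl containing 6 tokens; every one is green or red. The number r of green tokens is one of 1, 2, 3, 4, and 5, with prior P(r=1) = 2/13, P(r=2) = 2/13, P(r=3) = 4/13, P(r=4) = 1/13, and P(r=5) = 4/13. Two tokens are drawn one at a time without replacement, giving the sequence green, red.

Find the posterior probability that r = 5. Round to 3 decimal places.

Under each hypothesis, the probability of the observed sequence is: P(data | r = 1) = (1/6)(5/5) = 1/6; P(data | r = 2) = (2/6)(4/5) = 4/15; P(data | r = 3) = (3/6)(3/5) = 3/10; P(data | r = 4) = (4/6)(2/5) = 4/15; P(data | r = 5) = (5/6)(1/5) = 1/6.
The prior-weighted likelihoods are 2/13 · 1/6 = 1/39, 2/13 · 4/15 = 8/195, 4/13 · 3/10 = 6/65, 1/13 · 4/15 = 4/195, 4/13 · 1/6 = 2/39; with total 3/13.
Therefore the posterior P(r = 5 | data) = (2/39) / (3/13) = 2/9.

0.222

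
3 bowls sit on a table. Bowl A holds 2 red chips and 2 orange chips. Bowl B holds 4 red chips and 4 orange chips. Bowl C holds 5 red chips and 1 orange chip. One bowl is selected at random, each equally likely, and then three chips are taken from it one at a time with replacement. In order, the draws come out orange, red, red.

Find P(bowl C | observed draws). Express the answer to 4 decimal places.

0.3165

For each hypothesis, P(data | H) works out to: P(data | bowl A) = (2/4)(2/4)(2/4) = 1/8; P(data | bowl B) = (4/8)(4/8)(4/8) = 1/8; P(data | bowl C) = (1/6)(5/6)(5/6) = 25/216.
Multiplying each by its prior: 1/3 · 1/8 = 1/24, 1/3 · 1/8 = 1/24, 1/3 · 25/216 = 25/648; these sum to 79/648.
So P(bowl C | data) = (25/648) / (79/648) = 25/79.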